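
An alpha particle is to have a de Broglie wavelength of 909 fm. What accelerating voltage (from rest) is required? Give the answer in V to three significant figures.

V = 125 V

p = h/λ = 6.626 × 10⁻³⁴ / 9.090 × 10⁻¹³ = 7.289 × 10⁻²² kg·m/s.
KE = p²/(2m) = 3.998 × 10⁻¹⁷ J.
V = KE/2e = 3.998 × 10⁻¹⁷ / (2 × 1.602 × 10⁻¹⁹) = 125 V.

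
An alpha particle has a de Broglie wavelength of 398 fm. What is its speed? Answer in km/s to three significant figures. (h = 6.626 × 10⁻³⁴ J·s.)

v = 251 km/s

p = h/λ = 6.626 × 10⁻³⁴ / 3.980 × 10⁻¹³ = 1.665 × 10⁻²¹ kg·m/s.
v = p/m = 1.665 × 10⁻²¹ / 6.645 × 10⁻²⁷ = 2.51 × 10⁵ m/s = 251 km/s.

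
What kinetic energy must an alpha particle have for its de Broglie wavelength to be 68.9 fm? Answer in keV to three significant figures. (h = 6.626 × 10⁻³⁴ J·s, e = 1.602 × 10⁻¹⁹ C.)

p = h/λ = 6.626 × 10⁻³⁴ / 6.890 × 10⁻¹⁴ = 9.617 × 10⁻²¹ kg·m/s.
KE = p²/(2m) = (9.617 × 10⁻²¹)² / (2 × 6.645 × 10⁻²⁷) = 6.959 × 10⁻¹⁵ J = 43.4 keV.

KE = 43.4 keV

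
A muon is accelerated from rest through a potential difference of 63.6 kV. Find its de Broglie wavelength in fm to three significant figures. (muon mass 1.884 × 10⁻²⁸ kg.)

λ = 338 fm

KE = eV = 1.602 × 10⁻¹⁹ × 6.360 × 10⁴ = 1.019 × 10⁻¹⁴ J.
p = √(2mKE) = √(2 × 1.884 × 10⁻²⁸ × 1.019 × 10⁻¹⁴) = 1.959 × 10⁻²¹ kg·m/s.
λ = h/p = 6.626 × 10⁻³⁴ / 1.959 × 10⁻²¹ = 3.38 × 10⁻¹³ m = 338 fm.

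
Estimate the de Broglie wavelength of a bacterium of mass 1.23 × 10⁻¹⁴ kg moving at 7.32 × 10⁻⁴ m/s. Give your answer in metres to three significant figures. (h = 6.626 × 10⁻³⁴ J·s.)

p = mv = 1.23 × 10⁻¹⁴ × 7.32 × 10⁻⁴ = 9.004 × 10⁻¹⁸ kg·m/s.
λ = h/p = 6.626 × 10⁻³⁴ / 9.004 × 10⁻¹⁸ = 7.36 × 10⁻¹⁷ m.

λ = 7.36 × 10⁻¹⁷ m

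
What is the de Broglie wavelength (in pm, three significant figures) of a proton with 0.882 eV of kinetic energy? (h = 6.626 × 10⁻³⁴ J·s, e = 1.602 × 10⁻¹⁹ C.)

λ = 30.5 pm

KE = 0.882 eV = 1.413 × 10⁻¹⁹ J.
p = √(2mKE) = √(2 × 1.673 × 10⁻²⁷ × 1.413 × 10⁻¹⁹) = 2.174 × 10⁻²³ kg·m/s.
λ = h/p = 6.626 × 10⁻³⁴ / 2.174 × 10⁻²³ = 3.05 × 10⁻¹¹ m = 30.5 pm.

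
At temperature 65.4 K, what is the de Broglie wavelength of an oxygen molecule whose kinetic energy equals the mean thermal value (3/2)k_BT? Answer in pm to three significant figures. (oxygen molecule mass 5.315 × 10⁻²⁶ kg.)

KE = (3/2)k_BT = 1.5 × 1.381 × 10⁻²³ × 65.4 = 1.355 × 10⁻²¹ J.
p = √(2mKE) = √(2 × 5.315 × 10⁻²⁶ × 1.355 × 10⁻²¹) = 1.200 × 10⁻²³ kg·m/s.
λ = h/p = 5.52 × 10⁻¹¹ m = 55.2 pm.

λ = 55.2 pm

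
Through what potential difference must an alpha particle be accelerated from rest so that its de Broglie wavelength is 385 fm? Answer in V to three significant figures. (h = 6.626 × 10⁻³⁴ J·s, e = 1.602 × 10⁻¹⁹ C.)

V = 696 V

p = h/λ = 6.626 × 10⁻³⁴ / 3.850 × 10⁻¹³ = 1.721 × 10⁻²¹ kg·m/s.
KE = p²/(2m) = 2.229 × 10⁻¹⁶ J.
V = KE/2e = 2.229 × 10⁻¹⁶ / (2 × 1.602 × 10⁻¹⁹) = 696 V.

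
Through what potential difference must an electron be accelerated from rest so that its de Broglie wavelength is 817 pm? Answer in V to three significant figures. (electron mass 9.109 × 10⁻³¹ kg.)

p = h/λ = 6.626 × 10⁻³⁴ / 8.170 × 10⁻¹⁰ = 8.110 × 10⁻²⁵ kg·m/s.
KE = p²/(2m) = 3.610 × 10⁻¹⁹ J.
V = KE/e = 3.610 × 10⁻¹⁹ / (1.602 × 10⁻¹⁹) = 2.25 V.

V = 2.25 V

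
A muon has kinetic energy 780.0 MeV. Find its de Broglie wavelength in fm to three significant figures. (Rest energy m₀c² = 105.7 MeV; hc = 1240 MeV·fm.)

Total energy E = KE + m₀c² = 780.0 + 105.7 = 885.7 MeV.
(pc)² = E² − (m₀c²)² = (885.7)² − (105.7)² = 7.733 × 10⁵ MeV², so pc = 879.4 MeV.
λ = hc/(pc) = 1240 MeV·fm / 879.4 MeV = 1.41 fm.

λ = 1.41 fm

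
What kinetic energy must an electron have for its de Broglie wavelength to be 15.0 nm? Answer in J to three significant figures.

p = h/λ = 6.626 × 10⁻³⁴ / 1.500 × 10⁻⁸ = 4.417 × 10⁻²⁶ kg·m/s.
KE = p²/(2m) = (4.417 × 10⁻²⁶)² / (2 × 9.109 × 10⁻³¹) = 1.071 × 10⁻²¹ J = 1.07 × 10⁻²¹ J.

KE = 1.07 × 10⁻²¹ J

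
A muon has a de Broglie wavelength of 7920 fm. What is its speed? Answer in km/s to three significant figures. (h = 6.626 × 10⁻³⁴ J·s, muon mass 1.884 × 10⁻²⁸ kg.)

v = 444 km/s

p = h/λ = 6.626 × 10⁻³⁴ / 7.920 × 10⁻¹² = 8.366 × 10⁻²³ kg·m/s.
v = p/m = 8.366 × 10⁻²³ / 1.884 × 10⁻²⁸ = 4.44 × 10⁵ m/s = 444 km/s.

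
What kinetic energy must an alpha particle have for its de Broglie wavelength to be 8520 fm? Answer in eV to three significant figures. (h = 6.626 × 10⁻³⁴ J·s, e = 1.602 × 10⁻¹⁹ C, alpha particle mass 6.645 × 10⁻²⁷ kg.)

p = h/λ = 6.626 × 10⁻³⁴ / 8.520 × 10⁻¹² = 7.777 × 10⁻²³ kg·m/s.
KE = p²/(2m) = (7.777 × 10⁻²³)² / (2 × 6.645 × 10⁻²⁷) = 4.551 × 10⁻¹⁹ J = 2.84 eV.

KE = 2.84 eV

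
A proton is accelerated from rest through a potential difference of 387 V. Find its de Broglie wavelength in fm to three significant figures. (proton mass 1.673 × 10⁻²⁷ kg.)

λ = 1450 fm

KE = eV = 1.602 × 10⁻¹⁹ × 387.0 = 6.200 × 10⁻¹⁷ J.
p = √(2mKE) = √(2 × 1.673 × 10⁻²⁷ × 6.200 × 10⁻¹⁷) = 4.555 × 10⁻²² kg·m/s.
λ = h/p = 6.626 × 10⁻³⁴ / 4.555 × 10⁻²² = 1.45 × 10⁻¹² m = 1450 fm.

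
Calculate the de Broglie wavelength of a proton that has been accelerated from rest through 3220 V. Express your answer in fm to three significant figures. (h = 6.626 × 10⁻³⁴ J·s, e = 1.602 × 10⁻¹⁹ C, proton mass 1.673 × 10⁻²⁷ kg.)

KE = eV = 1.602 × 10⁻¹⁹ × 3220 = 5.158 × 10⁻¹⁶ J.
p = √(2mKE) = √(2 × 1.673 × 10⁻²⁷ × 5.158 × 10⁻¹⁶) = 1.314 × 10⁻²¹ kg·m/s.
λ = h/p = 6.626 × 10⁻³⁴ / 1.314 × 10⁻²¹ = 5.04 × 10⁻¹³ m = 504 fm.

λ = 504 fm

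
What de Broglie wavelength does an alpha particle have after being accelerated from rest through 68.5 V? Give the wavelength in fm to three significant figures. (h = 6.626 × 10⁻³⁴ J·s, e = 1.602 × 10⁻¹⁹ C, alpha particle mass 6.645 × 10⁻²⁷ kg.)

KE = 2eV = 2 × 1.602 × 10⁻¹⁹ × 68.50 = 2.195 × 10⁻¹⁷ J.
p = √(2mKE) = √(2 × 6.645 × 10⁻²⁷ × 2.195 × 10⁻¹⁷) = 5.401 × 10⁻²² kg·m/s.
λ = h/p = 6.626 × 10⁻³⁴ / 5.401 × 10⁻²² = 1.23 × 10⁻¹² m = 1230 fm.

λ = 1230 fm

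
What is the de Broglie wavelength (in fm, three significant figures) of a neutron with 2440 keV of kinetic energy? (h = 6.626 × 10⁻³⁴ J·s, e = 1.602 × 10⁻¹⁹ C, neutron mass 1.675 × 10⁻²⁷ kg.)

KE = 2440 keV = 3.909 × 10⁻¹³ J.
p = √(2mKE) = √(2 × 1.675 × 10⁻²⁷ × 3.909 × 10⁻¹³) = 3.619 × 10⁻²⁰ kg·m/s.
λ = h/p = 6.626 × 10⁻³⁴ / 3.619 × 10⁻²⁰ = 1.83 × 10⁻¹⁴ m = 18.3 fm.

λ = 18.3 fm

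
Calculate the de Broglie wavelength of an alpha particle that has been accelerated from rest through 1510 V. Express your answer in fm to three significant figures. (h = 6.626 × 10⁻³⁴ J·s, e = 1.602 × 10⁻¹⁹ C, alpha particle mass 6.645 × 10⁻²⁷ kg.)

λ = 261 fm

KE = 2eV = 2 × 1.602 × 10⁻¹⁹ × 1510 = 4.838 × 10⁻¹⁶ J.
p = √(2mKE) = √(2 × 6.645 × 10⁻²⁷ × 4.838 × 10⁻¹⁶) = 2.536 × 10⁻²¹ kg·m/s.
λ = h/p = 6.626 × 10⁻³⁴ / 2.536 × 10⁻²¹ = 2.61 × 10⁻¹³ m = 261 fm.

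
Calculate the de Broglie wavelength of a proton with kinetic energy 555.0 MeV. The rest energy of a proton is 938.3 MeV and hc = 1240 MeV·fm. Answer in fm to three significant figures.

λ = 1.07 fm

Total energy E = KE + m₀c² = 555.0 + 938.3 = 1493.3 MeV.
(pc)² = E² − (m₀c²)² = (1493.3)² − (938.3)² = 1.350 × 10⁶ MeV², so pc = 1162 MeV.
λ = hc/(pc) = 1240 MeV·fm / 1162 MeV = 1.07 fm.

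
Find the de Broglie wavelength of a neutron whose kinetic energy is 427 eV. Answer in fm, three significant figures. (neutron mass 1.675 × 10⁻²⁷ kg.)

λ = 1380 fm

KE = 427 eV = 6.841 × 10⁻¹⁷ J.
p = √(2mKE) = √(2 × 1.675 × 10⁻²⁷ × 6.841 × 10⁻¹⁷) = 4.787 × 10⁻²² kg·m/s.
λ = h/p = 6.626 × 10⁻³⁴ / 4.787 × 10⁻²² = 1.38 × 10⁻¹² m = 1380 fm.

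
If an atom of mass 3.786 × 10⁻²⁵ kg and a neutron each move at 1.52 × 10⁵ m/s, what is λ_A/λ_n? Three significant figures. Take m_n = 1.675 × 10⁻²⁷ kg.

At fixed v, p = mv so λ = h/(mv) ∝ 1/m.
λ_A/λ_n = m_n/m_A = 1.675 × 10⁻²⁷/3.786 × 10⁻²⁵ = 4.42 × 10⁻³.

λ_A/λ_n = 4.42 × 10⁻³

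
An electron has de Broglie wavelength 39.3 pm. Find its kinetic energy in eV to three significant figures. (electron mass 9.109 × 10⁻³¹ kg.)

KE = 974 eV

p = h/λ = 6.626 × 10⁻³⁴ / 3.930 × 10⁻¹¹ = 1.686 × 10⁻²³ kg·m/s.
KE = p²/(2m) = (1.686 × 10⁻²³)² / (2 × 9.109 × 10⁻³¹) = 1.560 × 10⁻¹⁶ J = 974 eV.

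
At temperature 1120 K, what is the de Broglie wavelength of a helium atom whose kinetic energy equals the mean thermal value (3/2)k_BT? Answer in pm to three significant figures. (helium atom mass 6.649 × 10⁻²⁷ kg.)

KE = (3/2)k_BT = 1.5 × 1.381 × 10⁻²³ × 1120 = 2.320 × 10⁻²⁰ J.
p = √(2mKE) = √(2 × 6.649 × 10⁻²⁷ × 2.320 × 10⁻²⁰) = 1.756 × 10⁻²³ kg·m/s.
λ = h/p = 3.77 × 10⁻¹¹ m = 37.7 pm.

λ = 37.7 pm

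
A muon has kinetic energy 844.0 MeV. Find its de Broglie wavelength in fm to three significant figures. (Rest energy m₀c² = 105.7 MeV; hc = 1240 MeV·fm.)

Total energy E = KE + m₀c² = 844.0 + 105.7 = 949.7 MeV.
(pc)² = E² − (m₀c²)² = (949.7)² − (105.7)² = 8.908 × 10⁵ MeV², so pc = 943.8 MeV.
λ = hc/(pc) = 1240 MeV·fm / 943.8 MeV = 1.31 fm.

λ = 1.31 fm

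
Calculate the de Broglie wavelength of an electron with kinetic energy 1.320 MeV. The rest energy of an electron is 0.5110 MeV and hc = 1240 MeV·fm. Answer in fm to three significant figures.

Total energy E = KE + m₀c² = 1.320 + 0.5110 = 1.8310 MeV.
(pc)² = E² − (m₀c²)² = (1.8310)² − (0.5110)² = 3.091 MeV², so pc = 1.758 MeV.
λ = hc/(pc) = 1240 MeV·fm / 1.758 MeV = 705 fm.

λ = 705 fm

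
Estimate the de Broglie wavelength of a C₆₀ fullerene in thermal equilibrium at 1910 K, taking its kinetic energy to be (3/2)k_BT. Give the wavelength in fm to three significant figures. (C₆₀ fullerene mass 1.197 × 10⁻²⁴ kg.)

λ = 2150 fm

KE = (3/2)k_BT = 1.5 × 1.381 × 10⁻²³ × 1910 = 3.957 × 10⁻²⁰ J.
p = √(2mKE) = √(2 × 1.197 × 10⁻²⁴ × 3.957 × 10⁻²⁰) = 3.078 × 10⁻²² kg·m/s.
λ = h/p = 2.15 × 10⁻¹² m = 2150 fm.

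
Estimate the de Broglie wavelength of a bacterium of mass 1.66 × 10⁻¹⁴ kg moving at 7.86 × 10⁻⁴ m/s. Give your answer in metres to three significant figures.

p = mv = 1.66 × 10⁻¹⁴ × 7.86 × 10⁻⁴ = 1.305 × 10⁻¹⁷ kg·m/s.
λ = h/p = 6.626 × 10⁻³⁴ / 1.305 × 10⁻¹⁷ = 5.08 × 10⁻¹⁷ m.

λ = 5.08 × 10⁻¹⁷ m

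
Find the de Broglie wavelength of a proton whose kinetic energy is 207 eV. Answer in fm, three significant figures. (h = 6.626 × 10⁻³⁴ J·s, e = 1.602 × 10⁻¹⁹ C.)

λ = 1990 fm

KE = 207 eV = 3.316 × 10⁻¹⁷ J.
p = √(2mKE) = √(2 × 1.673 × 10⁻²⁷ × 3.316 × 10⁻¹⁷) = 3.331 × 10⁻²² kg·m/s.
λ = h/p = 6.626 × 10⁻³⁴ / 3.331 × 10⁻²² = 1.99 × 10⁻¹² m = 1990 fm.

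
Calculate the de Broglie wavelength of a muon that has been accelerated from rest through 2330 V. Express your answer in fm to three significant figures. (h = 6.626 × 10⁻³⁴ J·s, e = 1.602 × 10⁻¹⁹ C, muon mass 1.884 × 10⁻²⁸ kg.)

λ = 1770 fm

KE = eV = 1.602 × 10⁻¹⁹ × 2330 = 3.733 × 10⁻¹⁶ J.
p = √(2mKE) = √(2 × 1.884 × 10⁻²⁸ × 3.733 × 10⁻¹⁶) = 3.750 × 10⁻²² kg·m/s.
λ = h/p = 6.626 × 10⁻³⁴ / 3.750 × 10⁻²² = 1.77 × 10⁻¹² m = 1770 fm.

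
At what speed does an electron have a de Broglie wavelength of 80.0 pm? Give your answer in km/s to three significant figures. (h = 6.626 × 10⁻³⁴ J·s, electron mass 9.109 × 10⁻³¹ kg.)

p = h/λ = 6.626 × 10⁻³⁴ / 8.000 × 10⁻¹¹ = 8.283 × 10⁻²⁴ kg·m/s.
v = p/m = 8.283 × 10⁻²⁴ / 9.109 × 10⁻³¹ = 9.09 × 10⁶ m/s = 9090 km/s.

v = 9090 km/s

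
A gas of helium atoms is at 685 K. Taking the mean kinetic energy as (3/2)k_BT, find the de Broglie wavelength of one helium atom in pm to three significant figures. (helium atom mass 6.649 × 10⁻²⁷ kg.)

λ = 48.2 pm

KE = (3/2)k_BT = 1.5 × 1.381 × 10⁻²³ × 685 = 1.419 × 10⁻²⁰ J.
p = √(2mKE) = √(2 × 6.649 × 10⁻²⁷ × 1.419 × 10⁻²⁰) = 1.374 × 10⁻²³ kg·m/s.
λ = h/p = 4.82 × 10⁻¹¹ m = 48.2 pm.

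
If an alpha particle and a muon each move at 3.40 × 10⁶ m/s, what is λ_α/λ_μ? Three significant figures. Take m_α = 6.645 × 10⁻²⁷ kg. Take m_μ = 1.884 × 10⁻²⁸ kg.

At fixed v, p = mv so λ = h/(mv) ∝ 1/m.
λ_α/λ_μ = m_μ/m_α = 1.884 × 10⁻²⁸/6.645 × 10⁻²⁷ = 0.0284.

λ_α/λ_μ = 0.0284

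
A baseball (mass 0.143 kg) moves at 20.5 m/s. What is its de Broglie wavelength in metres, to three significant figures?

λ = 2.26 × 10⁻³⁴ m

p = mv = 0.143 × 20.5 = 2.931 kg·m/s.
λ = h/p = 6.626 × 10⁻³⁴ / 2.931 = 2.26 × 10⁻³⁴ m.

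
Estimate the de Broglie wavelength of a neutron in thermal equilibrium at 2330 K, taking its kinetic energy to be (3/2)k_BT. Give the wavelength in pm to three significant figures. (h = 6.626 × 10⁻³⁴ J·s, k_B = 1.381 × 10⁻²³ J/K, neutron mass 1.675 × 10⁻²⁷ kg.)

KE = (3/2)k_BT = 1.5 × 1.381 × 10⁻²³ × 2330 = 4.827 × 10⁻²⁰ J.
p = √(2mKE) = √(2 × 1.675 × 10⁻²⁷ × 4.827 × 10⁻²⁰) = 1.272 × 10⁻²³ kg·m/s.
λ = h/p = 5.21 × 10⁻¹¹ m = 52.1 pm.

λ = 52.1 pm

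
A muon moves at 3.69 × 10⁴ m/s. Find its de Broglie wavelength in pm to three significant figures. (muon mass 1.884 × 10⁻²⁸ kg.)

p = mv = 1.884 × 10⁻²⁸ × 3.69 × 10⁴ = 6.952 × 10⁻²⁴ kg·m/s.
λ = h/p = 6.626 × 10⁻³⁴ / 6.952 × 10⁻²⁴ = 9.53 × 10⁻¹¹ m = 95.3 pm.

λ = 95.3 pm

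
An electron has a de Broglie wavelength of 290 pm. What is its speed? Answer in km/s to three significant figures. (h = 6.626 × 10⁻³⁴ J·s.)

v = 2510 km/s

p = h/λ = 6.626 × 10⁻³⁴ / 2.900 × 10⁻¹⁰ = 2.285 × 10⁻²⁴ kg·m/s.
v = p/m = 2.285 × 10⁻²⁴ / 9.109 × 10⁻³¹ = 2.51 × 10⁶ m/s = 2510 km/s.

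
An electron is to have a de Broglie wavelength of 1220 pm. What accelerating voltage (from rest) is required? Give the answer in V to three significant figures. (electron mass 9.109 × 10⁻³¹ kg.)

V = 1.01 V

p = h/λ = 6.626 × 10⁻³⁴ / 1.220 × 10⁻⁹ = 5.431 × 10⁻²⁵ kg·m/s.
KE = p²/(2m) = 1.619 × 10⁻¹⁹ J.
V = KE/e = 1.619 × 10⁻¹⁹ / (1.602 × 10⁻¹⁹) = 1.01 V.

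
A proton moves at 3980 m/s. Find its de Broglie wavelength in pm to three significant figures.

p = mv = 1.673 × 10⁻²⁷ × 3980 = 6.659 × 10⁻²⁴ kg·m/s.
λ = h/p = 6.626 × 10⁻³⁴ / 6.659 × 10⁻²⁴ = 9.95 × 10⁻¹¹ m = 99.5 pm.

λ = 99.5 pm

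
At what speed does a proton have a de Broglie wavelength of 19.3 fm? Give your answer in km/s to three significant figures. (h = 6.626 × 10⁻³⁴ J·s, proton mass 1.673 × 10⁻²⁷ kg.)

v = 2.05 × 10⁴ km/s

p = h/λ = 6.626 × 10⁻³⁴ / 1.930 × 10⁻¹⁴ = 3.433 × 10⁻²⁰ kg·m/s.
v = p/m = 3.433 × 10⁻²⁰ / 1.673 × 10⁻²⁷ = 2.05 × 10⁷ m/s = 2.05 × 10⁴ km/s.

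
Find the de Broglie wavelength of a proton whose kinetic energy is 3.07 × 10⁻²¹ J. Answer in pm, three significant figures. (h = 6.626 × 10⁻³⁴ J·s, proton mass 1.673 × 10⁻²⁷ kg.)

p = √(2mKE) = √(2 × 1.673 × 10⁻²⁷ × 3.070 × 10⁻²¹) = 3.205 × 10⁻²⁴ kg·m/s.
λ = h/p = 6.626 × 10⁻³⁴ / 3.205 × 10⁻²⁴ = 2.07 × 10⁻¹⁰ m = 207 pm.

λ = 207 pm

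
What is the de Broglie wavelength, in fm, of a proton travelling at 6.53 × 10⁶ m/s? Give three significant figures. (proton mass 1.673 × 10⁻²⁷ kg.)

p = mv = 1.673 × 10⁻²⁷ × 6.53 × 10⁶ = 1.092 × 10⁻²⁰ kg·m/s.
λ = h/p = 6.626 × 10⁻³⁴ / 1.092 × 10⁻²⁰ = 6.07 × 10⁻¹⁴ m = 60.7 fm.

λ = 60.7 fm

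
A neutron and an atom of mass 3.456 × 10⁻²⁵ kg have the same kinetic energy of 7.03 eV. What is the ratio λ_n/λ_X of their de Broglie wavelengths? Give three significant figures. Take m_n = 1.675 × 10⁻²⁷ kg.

At fixed KE, p = √(2mKE) so λ = h/p ∝ 1/√m.
λ_n/λ_X = √(m_X/m_n) = √(3.456 × 10⁻²⁵/1.675 × 10⁻²⁷) = √(206.3) = 14.4.

λ_n/λ_X = 14.4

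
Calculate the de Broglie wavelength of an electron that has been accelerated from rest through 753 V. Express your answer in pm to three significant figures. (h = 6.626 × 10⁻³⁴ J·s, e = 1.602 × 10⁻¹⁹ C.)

λ = 44.7 pm

KE = eV = 1.602 × 10⁻¹⁹ × 753.0 = 1.206 × 10⁻¹⁶ J.
p = √(2mKE) = √(2 × 9.109 × 10⁻³¹ × 1.206 × 10⁻¹⁶) = 1.482 × 10⁻²³ kg·m/s.
λ = h/p = 6.626 × 10⁻³⁴ / 1.482 × 10⁻²³ = 4.47 × 10⁻¹¹ m = 44.7 pm.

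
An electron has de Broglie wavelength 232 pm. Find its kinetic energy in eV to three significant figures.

KE = 27.9 eV

p = h/λ = 6.626 × 10⁻³⁴ / 2.320 × 10⁻¹⁰ = 2.856 × 10⁻²⁴ kg·m/s.
KE = p²/(2m) = (2.856 × 10⁻²⁴)² / (2 × 9.109 × 10⁻³¹) = 4.477 × 10⁻¹⁸ J = 27.9 eV.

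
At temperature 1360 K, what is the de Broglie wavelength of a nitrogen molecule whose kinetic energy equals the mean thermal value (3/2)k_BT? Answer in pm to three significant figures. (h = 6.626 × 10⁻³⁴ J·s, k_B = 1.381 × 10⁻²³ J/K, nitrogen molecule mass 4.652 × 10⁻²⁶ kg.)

KE = (3/2)k_BT = 1.5 × 1.381 × 10⁻²³ × 1360 = 2.817 × 10⁻²⁰ J.
p = √(2mKE) = √(2 × 4.652 × 10⁻²⁶ × 2.817 × 10⁻²⁰) = 5.120 × 10⁻²³ kg·m/s.
λ = h/p = 1.29 × 10⁻¹¹ m = 12.9 pm.

λ = 12.9 pm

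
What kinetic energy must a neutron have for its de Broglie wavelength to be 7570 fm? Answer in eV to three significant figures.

KE = 14.3 eV

p = h/λ = 6.626 × 10⁻³⁴ / 7.570 × 10⁻¹² = 8.753 × 10⁻²³ kg·m/s.
KE = p²/(2m) = (8.753 × 10⁻²³)² / (2 × 1.675 × 10⁻²⁷) = 2.287 × 10⁻¹⁸ J = 14.3 eV.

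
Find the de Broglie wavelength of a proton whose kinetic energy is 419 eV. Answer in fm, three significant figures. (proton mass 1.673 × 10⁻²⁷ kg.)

λ = 1400 fm

KE = 419 eV = 6.712 × 10⁻¹⁷ J.
p = √(2mKE) = √(2 × 1.673 × 10⁻²⁷ × 6.712 × 10⁻¹⁷) = 4.739 × 10⁻²² kg·m/s.
λ = h/p = 6.626 × 10⁻³⁴ / 4.739 × 10⁻²² = 1.40 × 10⁻¹² m = 1400 fm.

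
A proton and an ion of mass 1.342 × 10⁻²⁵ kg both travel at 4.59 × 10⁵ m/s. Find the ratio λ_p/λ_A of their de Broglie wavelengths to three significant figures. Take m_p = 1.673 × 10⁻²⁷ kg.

At fixed v, p = mv so λ = h/(mv) ∝ 1/m.
λ_p/λ_A = m_A/m_p = 1.342 × 10⁻²⁵/1.673 × 10⁻²⁷ = 80.2.

λ_p/λ_A = 80.2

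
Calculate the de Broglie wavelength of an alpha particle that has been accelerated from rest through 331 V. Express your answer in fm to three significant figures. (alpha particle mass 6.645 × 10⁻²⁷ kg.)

λ = 558 fm

KE = 2eV = 2 × 1.602 × 10⁻¹⁹ × 331.0 = 1.061 × 10⁻¹⁶ J.
p = √(2mKE) = √(2 × 6.645 × 10⁻²⁷ × 1.061 × 10⁻¹⁶) = 1.187 × 10⁻²¹ kg·m/s.
λ = h/p = 6.626 × 10⁻³⁴ / 1.187 × 10⁻²¹ = 5.58 × 10⁻¹³ m = 558 fm.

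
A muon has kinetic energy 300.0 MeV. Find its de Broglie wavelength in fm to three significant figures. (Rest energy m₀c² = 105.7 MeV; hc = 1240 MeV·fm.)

Total energy E = KE + m₀c² = 300.0 + 105.7 = 405.7 MeV.
(pc)² = E² − (m₀c²)² = (405.7)² − (105.7)² = 1.534 × 10⁵ MeV², so pc = 391.7 MeV.
λ = hc/(pc) = 1240 MeV·fm / 391.7 MeV = 3.17 fm.

λ = 3.17 fm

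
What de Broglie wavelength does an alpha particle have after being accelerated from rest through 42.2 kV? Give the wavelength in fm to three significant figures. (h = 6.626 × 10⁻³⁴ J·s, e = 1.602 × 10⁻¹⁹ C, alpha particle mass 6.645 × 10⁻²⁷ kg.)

KE = 2eV = 2 × 1.602 × 10⁻¹⁹ × 4.220 × 10⁴ = 1.352 × 10⁻¹⁴ J.
p = √(2mKE) = √(2 × 6.645 × 10⁻²⁷ × 1.352 × 10⁻¹⁴) = 1.340 × 10⁻²⁰ kg·m/s.
λ = h/p = 6.626 × 10⁻³⁴ / 1.340 × 10⁻²⁰ = 4.94 × 10⁻¹⁴ m = 49.4 fm.

λ = 49.4 fm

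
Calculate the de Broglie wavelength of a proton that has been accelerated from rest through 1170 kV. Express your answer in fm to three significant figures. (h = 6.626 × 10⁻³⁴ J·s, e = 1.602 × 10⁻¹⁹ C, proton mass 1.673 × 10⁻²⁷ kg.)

KE = eV = 1.602 × 10⁻¹⁹ × 1.170 × 10⁶ = 1.874 × 10⁻¹³ J.
p = √(2mKE) = √(2 × 1.673 × 10⁻²⁷ × 1.874 × 10⁻¹³) = 2.504 × 10⁻²⁰ kg·m/s.
λ = h/p = 6.626 × 10⁻³⁴ / 2.504 × 10⁻²⁰ = 2.65 × 10⁻¹⁴ m = 26.5 fm.

λ = 26.5 fm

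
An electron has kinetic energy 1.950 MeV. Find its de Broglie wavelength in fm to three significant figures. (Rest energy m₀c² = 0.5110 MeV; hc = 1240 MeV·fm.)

Total energy E = KE + m₀c² = 1.950 + 0.5110 = 2.4610 MeV.
(pc)² = E² − (m₀c²)² = (2.4610)² − (0.5110)² = 5.795 MeV², so pc = 2.407 MeV.
λ = hc/(pc) = 1240 MeV·fm / 2.407 MeV = 515 fm.

λ = 515 fm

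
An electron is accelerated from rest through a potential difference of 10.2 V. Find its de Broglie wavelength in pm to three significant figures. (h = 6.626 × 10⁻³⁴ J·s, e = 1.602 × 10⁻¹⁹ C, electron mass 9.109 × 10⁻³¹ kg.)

λ = 384 pm

KE = eV = 1.602 × 10⁻¹⁹ × 10.20 = 1.634 × 10⁻¹⁸ J.
p = √(2mKE) = √(2 × 9.109 × 10⁻³¹ × 1.634 × 10⁻¹⁸) = 1.725 × 10⁻²⁴ kg·m/s.
λ = h/p = 6.626 × 10⁻³⁴ / 1.725 × 10⁻²⁴ = 3.84 × 10⁻¹⁰ m = 384 pm.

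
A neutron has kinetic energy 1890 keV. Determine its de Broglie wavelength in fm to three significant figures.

λ = 20.8 fm

KE = 1890 keV = 3.028 × 10⁻¹³ J.
p = √(2mKE) = √(2 × 1.675 × 10⁻²⁷ × 3.028 × 10⁻¹³) = 3.185 × 10⁻²⁰ kg·m/s.
λ = h/p = 6.626 × 10⁻³⁴ / 3.185 × 10⁻²⁰ = 2.08 × 10⁻¹⁴ m = 20.8 fm.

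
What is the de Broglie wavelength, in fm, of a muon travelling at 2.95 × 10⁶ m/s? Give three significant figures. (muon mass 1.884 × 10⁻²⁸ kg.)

λ = 1190 fm

p = mv = 1.884 × 10⁻²⁸ × 2.95 × 10⁶ = 5.558 × 10⁻²² kg·m/s.
λ = h/p = 6.626 × 10⁻³⁴ / 5.558 × 10⁻²² = 1.19 × 10⁻¹² m = 1190 fm.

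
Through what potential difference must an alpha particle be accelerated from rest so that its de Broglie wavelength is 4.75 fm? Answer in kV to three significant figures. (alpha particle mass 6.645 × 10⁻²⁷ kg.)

V = 4570 kV

p = h/λ = 6.626 × 10⁻³⁴ / 4.750 × 10⁻¹⁵ = 1.395 × 10⁻¹⁹ kg·m/s.
KE = p²/(2m) = 1.464 × 10⁻¹² J.
V = KE/2e = 1.464 × 10⁻¹² / (2 × 1.602 × 10⁻¹⁹) = 4570 kV.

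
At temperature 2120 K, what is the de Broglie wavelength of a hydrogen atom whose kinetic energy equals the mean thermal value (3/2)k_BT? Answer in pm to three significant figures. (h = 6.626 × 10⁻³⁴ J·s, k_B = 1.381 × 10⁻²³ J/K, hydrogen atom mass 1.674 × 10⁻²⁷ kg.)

KE = (3/2)k_BT = 1.5 × 1.381 × 10⁻²³ × 2120 = 4.392 × 10⁻²⁰ J.
p = √(2mKE) = √(2 × 1.674 × 10⁻²⁷ × 4.392 × 10⁻²⁰) = 1.213 × 10⁻²³ kg·m/s.
λ = h/p = 5.46 × 10⁻¹¹ m = 54.6 pm.

λ = 54.6 pm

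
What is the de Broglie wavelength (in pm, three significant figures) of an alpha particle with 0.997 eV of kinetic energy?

KE = 0.997 eV = 1.597 × 10⁻¹⁹ J.
p = √(2mKE) = √(2 × 6.645 × 10⁻²⁷ × 1.597 × 10⁻¹⁹) = 4.607 × 10⁻²³ kg·m/s.
λ = h/p = 6.626 × 10⁻³⁴ / 4.607 × 10⁻²³ = 1.44 × 10⁻¹¹ m = 14.4 pm.

λ = 14.4 pm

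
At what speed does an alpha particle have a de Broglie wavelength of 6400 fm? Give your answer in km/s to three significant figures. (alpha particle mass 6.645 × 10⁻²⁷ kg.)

v = 15.6 km/s

p = h/λ = 6.626 × 10⁻³⁴ / 6.400 × 10⁻¹² = 1.035 × 10⁻²² kg·m/s.
v = p/m = 1.035 × 10⁻²² / 6.645 × 10⁻²⁷ = 1.56 × 10⁴ m/s = 15.6 km/s.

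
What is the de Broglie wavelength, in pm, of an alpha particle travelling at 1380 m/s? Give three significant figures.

p = mv = 6.645 × 10⁻²⁷ × 1380 = 9.170 × 10⁻²⁴ kg·m/s.
λ = h/p = 6.626 × 10⁻³⁴ / 9.170 × 10⁻²⁴ = 7.23 × 10⁻¹¹ m = 72.3 pm.

λ = 72.3 pm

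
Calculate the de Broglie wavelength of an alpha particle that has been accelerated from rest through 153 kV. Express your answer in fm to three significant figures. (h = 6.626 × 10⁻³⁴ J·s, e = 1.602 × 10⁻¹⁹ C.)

KE = 2eV = 2 × 1.602 × 10⁻¹⁹ × 1.530 × 10⁵ = 4.902 × 10⁻¹⁴ J.
p = √(2mKE) = √(2 × 6.645 × 10⁻²⁷ × 4.902 × 10⁻¹⁴) = 2.552 × 10⁻²⁰ kg·m/s.
λ = h/p = 6.626 × 10⁻³⁴ / 2.552 × 10⁻²⁰ = 2.60 × 10⁻¹⁴ m = 26.0 fm.

λ = 26.0 fm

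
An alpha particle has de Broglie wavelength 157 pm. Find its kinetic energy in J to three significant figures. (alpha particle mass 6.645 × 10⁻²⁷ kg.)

p = h/λ = 6.626 × 10⁻³⁴ / 1.570 × 10⁻¹⁰ = 4.220 × 10⁻²⁴ kg·m/s.
KE = p²/(2m) = (4.220 × 10⁻²⁴)² / (2 × 6.645 × 10⁻²⁷) = 1.340 × 10⁻²¹ J = 1.34 × 10⁻²¹ J.

KE = 1.34 × 10⁻²¹ J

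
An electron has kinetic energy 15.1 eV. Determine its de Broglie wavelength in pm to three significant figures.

λ = 316 pm

KE = 15.1 eV = 2.419 × 10⁻¹⁸ J.
p = √(2mKE) = √(2 × 9.109 × 10⁻³¹ × 2.419 × 10⁻¹⁸) = 2.099 × 10⁻²⁴ kg·m/s.
λ = h/p = 6.626 × 10⁻³⁴ / 2.099 × 10⁻²⁴ = 3.16 × 10⁻¹⁰ m = 316 pm.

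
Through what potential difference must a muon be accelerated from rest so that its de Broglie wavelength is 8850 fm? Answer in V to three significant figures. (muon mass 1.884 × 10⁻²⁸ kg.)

p = h/λ = 6.626 × 10⁻³⁴ / 8.850 × 10⁻¹² = 7.487 × 10⁻²³ kg·m/s.
KE = p²/(2m) = 1.488 × 10⁻¹⁷ J.
V = KE/e = 1.488 × 10⁻¹⁷ / (1.602 × 10⁻¹⁹) = 92.9 V.

V = 92.9 V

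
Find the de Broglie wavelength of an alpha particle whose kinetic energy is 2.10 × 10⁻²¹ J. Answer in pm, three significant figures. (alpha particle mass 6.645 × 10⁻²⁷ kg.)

λ = 125 pm

p = √(2mKE) = √(2 × 6.645 × 10⁻²⁷ × 2.100 × 10⁻²¹) = 5.283 × 10⁻²⁴ kg·m/s.
λ = h/p = 6.626 × 10⁻³⁴ / 5.283 × 10⁻²⁴ = 1.25 × 10⁻¹⁰ m = 125 pm.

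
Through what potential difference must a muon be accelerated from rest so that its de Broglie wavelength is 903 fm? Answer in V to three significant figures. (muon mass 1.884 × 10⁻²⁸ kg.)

p = h/λ = 6.626 × 10⁻³⁴ / 9.030 × 10⁻¹³ = 7.338 × 10⁻²² kg·m/s.
KE = p²/(2m) = 1.429 × 10⁻¹⁵ J.
V = KE/e = 1.429 × 10⁻¹⁵ / (1.602 × 10⁻¹⁹) = 8920 V.

V = 8920 V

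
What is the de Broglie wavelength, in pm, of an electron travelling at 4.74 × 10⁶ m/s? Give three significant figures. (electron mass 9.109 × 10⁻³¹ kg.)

p = mv = 9.109 × 10⁻³¹ × 4.74 × 10⁶ = 4.318 × 10⁻²⁴ kg·m/s.
λ = h/p = 6.626 × 10⁻³⁴ / 4.318 × 10⁻²⁴ = 1.53 × 10⁻¹⁰ m = 153 pm.

λ = 153 pm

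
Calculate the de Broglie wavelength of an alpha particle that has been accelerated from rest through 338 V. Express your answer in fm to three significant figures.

λ = 552 fm

KE = 2eV = 2 × 1.602 × 10⁻¹⁹ × 338.0 = 1.083 × 10⁻¹⁶ J.
p = √(2mKE) = √(2 × 6.645 × 10⁻²⁷ × 1.083 × 10⁻¹⁶) = 1.200 × 10⁻²¹ kg·m/s.
λ = h/p = 6.626 × 10⁻³⁴ / 1.200 × 10⁻²¹ = 5.52 × 10⁻¹³ m = 552 fm.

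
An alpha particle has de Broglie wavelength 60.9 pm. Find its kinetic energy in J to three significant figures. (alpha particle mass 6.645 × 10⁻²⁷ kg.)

p = h/λ = 6.626 × 10⁻³⁴ / 6.090 × 10⁻¹¹ = 1.088 × 10⁻²³ kg·m/s.
KE = p²/(2m) = (1.088 × 10⁻²³)² / (2 × 6.645 × 10⁻²⁷) = 8.907 × 10⁻²¹ J = 8.91 × 10⁻²¹ J.

KE = 8.91 × 10⁻²¹ J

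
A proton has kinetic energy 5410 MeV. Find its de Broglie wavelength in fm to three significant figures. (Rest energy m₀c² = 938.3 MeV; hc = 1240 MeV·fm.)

Total energy E = KE + m₀c² = 5410 + 938.3 = 6348.3 MeV.
(pc)² = E² − (m₀c²)² = (6348.3)² − (938.3)² = 3.942 × 10⁷ MeV², so pc = 6279 MeV.
λ = hc/(pc) = 1240 MeV·fm / 6279 MeV = 0.197 fm.

λ = 0.197 fm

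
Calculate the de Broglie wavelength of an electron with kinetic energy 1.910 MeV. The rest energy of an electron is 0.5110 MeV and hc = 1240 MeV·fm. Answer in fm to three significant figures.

λ = 524 fm

Total energy E = KE + m₀c² = 1.910 + 0.5110 = 2.4210 MeV.
(pc)² = E² − (m₀c²)² = (2.4210)² − (0.5110)² = 5.600 MeV², so pc = 2.366 MeV.
λ = hc/(pc) = 1240 MeV·fm / 2.366 MeV = 524 fm.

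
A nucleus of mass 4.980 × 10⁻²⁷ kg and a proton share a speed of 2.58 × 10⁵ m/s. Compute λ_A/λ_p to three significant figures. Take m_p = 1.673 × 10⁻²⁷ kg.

λ_A/λ_p = 0.336

At fixed v, p = mv so λ = h/(mv) ∝ 1/m.
λ_A/λ_p = m_p/m_A = 1.673 × 10⁻²⁷/4.980 × 10⁻²⁷ = 0.336.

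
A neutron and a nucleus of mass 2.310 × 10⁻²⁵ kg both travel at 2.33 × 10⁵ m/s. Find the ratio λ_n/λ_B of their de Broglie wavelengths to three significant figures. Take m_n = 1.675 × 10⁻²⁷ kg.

λ_n/λ_B = 138

At fixed v, p = mv so λ = h/(mv) ∝ 1/m.
λ_n/λ_B = m_B/m_n = 2.310 × 10⁻²⁵/1.675 × 10⁻²⁷ = 138.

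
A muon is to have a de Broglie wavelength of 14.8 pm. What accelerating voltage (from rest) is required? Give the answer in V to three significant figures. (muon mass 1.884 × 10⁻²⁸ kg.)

V = 33.2 V

p = h/λ = 6.626 × 10⁻³⁴ / 1.480 × 10⁻¹¹ = 4.477 × 10⁻²³ kg·m/s.
KE = p²/(2m) = 5.319 × 10⁻¹⁸ J.
V = KE/e = 5.319 × 10⁻¹⁸ / (1.602 × 10⁻¹⁹) = 33.2 V.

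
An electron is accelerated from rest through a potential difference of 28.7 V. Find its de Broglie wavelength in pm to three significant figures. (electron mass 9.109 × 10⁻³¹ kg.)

KE = eV = 1.602 × 10⁻¹⁹ × 28.70 = 4.598 × 10⁻¹⁸ J.
p = √(2mKE) = √(2 × 9.109 × 10⁻³¹ × 4.598 × 10⁻¹⁸) = 2.894 × 10⁻²⁴ kg·m/s.
λ = h/p = 6.626 × 10⁻³⁴ / 2.894 × 10⁻²⁴ = 2.29 × 10⁻¹⁰ m = 229 pm.

λ = 229 pm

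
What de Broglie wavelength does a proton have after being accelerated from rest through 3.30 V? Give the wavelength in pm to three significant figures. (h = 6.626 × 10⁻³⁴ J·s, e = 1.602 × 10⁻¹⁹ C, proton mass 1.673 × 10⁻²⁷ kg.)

λ = 15.8 pm

KE = eV = 1.602 × 10⁻¹⁹ × 3.300 = 5.287 × 10⁻¹⁹ J.
p = √(2mKE) = √(2 × 1.673 × 10⁻²⁷ × 5.287 × 10⁻¹⁹) = 4.206 × 10⁻²³ kg·m/s.
λ = h/p = 6.626 × 10⁻³⁴ / 4.206 × 10⁻²³ = 1.58 × 10⁻¹¹ m = 15.8 pm.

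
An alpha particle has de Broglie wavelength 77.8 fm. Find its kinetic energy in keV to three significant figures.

KE = 34.1 keV

p = h/λ = 6.626 × 10⁻³⁴ / 7.780 × 10⁻¹⁴ = 8.517 × 10⁻²¹ kg·m/s.
KE = p²/(2m) = (8.517 × 10⁻²¹)² / (2 × 6.645 × 10⁻²⁷) = 5.458 × 10⁻¹⁵ J = 34.1 keV.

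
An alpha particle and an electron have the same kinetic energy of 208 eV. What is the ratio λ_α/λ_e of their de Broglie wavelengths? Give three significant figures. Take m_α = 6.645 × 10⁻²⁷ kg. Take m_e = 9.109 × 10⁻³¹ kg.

At fixed KE, p = √(2mKE) so λ = h/p ∝ 1/√m.
λ_α/λ_e = √(m_e/m_α) = √(9.109 × 10⁻³¹/6.645 × 10⁻²⁷) = √(1.371 × 10⁻⁴) = 0.0117.

λ_α/λ_e = 0.0117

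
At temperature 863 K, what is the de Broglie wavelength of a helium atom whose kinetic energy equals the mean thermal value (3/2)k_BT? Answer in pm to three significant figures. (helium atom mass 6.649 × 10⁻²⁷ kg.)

λ = 43.0 pm

KE = (3/2)k_BT = 1.5 × 1.381 × 10⁻²³ × 863 = 1.788 × 10⁻²⁰ J.
p = √(2mKE) = √(2 × 6.649 × 10⁻²⁷ × 1.788 × 10⁻²⁰) = 1.542 × 10⁻²³ kg·m/s.
λ = h/p = 4.30 × 10⁻¹¹ m = 43.0 pm.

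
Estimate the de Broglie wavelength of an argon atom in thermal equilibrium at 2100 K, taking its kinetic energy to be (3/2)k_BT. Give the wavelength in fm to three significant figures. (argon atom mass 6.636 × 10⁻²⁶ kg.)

KE = (3/2)k_BT = 1.5 × 1.381 × 10⁻²³ × 2100 = 4.350 × 10⁻²⁰ J.
p = √(2mKE) = √(2 × 6.636 × 10⁻²⁶ × 4.350 × 10⁻²⁰) = 7.598 × 10⁻²³ kg·m/s.
λ = h/p = 8.72 × 10⁻¹² m = 8720 fm.

λ = 8720 fm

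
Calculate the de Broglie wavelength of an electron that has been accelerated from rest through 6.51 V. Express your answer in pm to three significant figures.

λ = 481 pm

KE = eV = 1.602 × 10⁻¹⁹ × 6.510 = 1.043 × 10⁻¹⁸ J.
p = √(2mKE) = √(2 × 9.109 × 10⁻³¹ × 1.043 × 10⁻¹⁸) = 1.378 × 10⁻²⁴ kg·m/s.
λ = h/p = 6.626 × 10⁻³⁴ / 1.378 × 10⁻²⁴ = 4.81 × 10⁻¹⁰ m = 481 pm.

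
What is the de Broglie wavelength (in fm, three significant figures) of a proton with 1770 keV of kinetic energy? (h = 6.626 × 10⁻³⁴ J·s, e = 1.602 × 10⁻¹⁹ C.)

λ = 21.5 fm

KE = 1770 keV = 2.836 × 10⁻¹³ J.
p = √(2mKE) = √(2 × 1.673 × 10⁻²⁷ × 2.836 × 10⁻¹³) = 3.080 × 10⁻²⁰ kg·m/s.
λ = h/p = 6.626 × 10⁻³⁴ / 3.080 × 10⁻²⁰ = 2.15 × 10⁻¹⁴ m = 21.5 fm.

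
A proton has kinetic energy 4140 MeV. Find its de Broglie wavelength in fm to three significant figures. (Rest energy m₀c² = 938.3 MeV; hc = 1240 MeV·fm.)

λ = 0.248 fm

Total energy E = KE + m₀c² = 4140 + 938.3 = 5078.3 MeV.
(pc)² = E² − (m₀c²)² = (5078.3)² − (938.3)² = 2.491 × 10⁷ MeV², so pc = 4991 MeV.
λ = hc/(pc) = 1240 MeV·fm / 4991 MeV = 0.248 fm.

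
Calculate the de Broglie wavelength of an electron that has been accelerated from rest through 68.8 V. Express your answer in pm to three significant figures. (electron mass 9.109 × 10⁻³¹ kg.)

KE = eV = 1.602 × 10⁻¹⁹ × 68.80 = 1.102 × 10⁻¹⁷ J.
p = √(2mKE) = √(2 × 9.109 × 10⁻³¹ × 1.102 × 10⁻¹⁷) = 4.481 × 10⁻²⁴ kg·m/s.
λ = h/p = 6.626 × 10⁻³⁴ / 4.481 × 10⁻²⁴ = 1.48 × 10⁻¹⁰ m = 148 pm.

λ = 148 pm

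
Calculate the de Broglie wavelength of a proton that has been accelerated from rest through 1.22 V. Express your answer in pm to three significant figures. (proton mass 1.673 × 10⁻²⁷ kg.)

KE = eV = 1.602 × 10⁻¹⁹ × 1.220 = 1.954 × 10⁻¹⁹ J.
p = √(2mKE) = √(2 × 1.673 × 10⁻²⁷ × 1.954 × 10⁻¹⁹) = 2.557 × 10⁻²³ kg·m/s.
λ = h/p = 6.626 × 10⁻³⁴ / 2.557 × 10⁻²³ = 2.59 × 10⁻¹¹ m = 25.9 pm.

λ = 25.9 pm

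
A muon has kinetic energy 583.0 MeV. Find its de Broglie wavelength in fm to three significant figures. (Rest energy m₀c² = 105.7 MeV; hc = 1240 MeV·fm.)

Total energy E = KE + m₀c² = 583.0 + 105.7 = 688.7 MeV.
(pc)² = E² − (m₀c²)² = (688.7)² − (105.7)² = 4.631 × 10⁵ MeV², so pc = 680.5 MeV.
λ = hc/(pc) = 1240 MeV·fm / 680.5 MeV = 1.82 fm.

λ = 1.82 fm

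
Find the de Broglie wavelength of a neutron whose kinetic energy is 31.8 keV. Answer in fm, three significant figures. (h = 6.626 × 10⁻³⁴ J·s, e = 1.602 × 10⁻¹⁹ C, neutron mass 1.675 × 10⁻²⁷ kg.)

KE = 31.8 keV = 5.094 × 10⁻¹⁵ J.
p = √(2mKE) = √(2 × 1.675 × 10⁻²⁷ × 5.094 × 10⁻¹⁵) = 4.131 × 10⁻²¹ kg·m/s.
λ = h/p = 6.626 × 10⁻³⁴ / 4.131 × 10⁻²¹ = 1.60 × 10⁻¹³ m = 160 fm.

λ = 160 fm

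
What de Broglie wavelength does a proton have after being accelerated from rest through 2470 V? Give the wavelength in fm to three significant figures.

KE = eV = 1.602 × 10⁻¹⁹ × 2470 = 3.957 × 10⁻¹⁶ J.
p = √(2mKE) = √(2 × 1.673 × 10⁻²⁷ × 3.957 × 10⁻¹⁶) = 1.151 × 10⁻²¹ kg·m/s.
λ = h/p = 6.626 × 10⁻³⁴ / 1.151 × 10⁻²¹ = 5.76 × 10⁻¹³ m = 576 fm.

λ = 576 fm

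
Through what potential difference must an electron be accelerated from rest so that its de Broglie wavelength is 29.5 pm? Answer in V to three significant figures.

V = 1730 V

p = h/λ = 6.626 × 10⁻³⁴ / 2.950 × 10⁻¹¹ = 2.246 × 10⁻²³ kg·m/s.
KE = p²/(2m) = 2.769 × 10⁻¹⁶ J.
V = KE/e = 2.769 × 10⁻¹⁶ / (1.602 × 10⁻¹⁹) = 1730 V.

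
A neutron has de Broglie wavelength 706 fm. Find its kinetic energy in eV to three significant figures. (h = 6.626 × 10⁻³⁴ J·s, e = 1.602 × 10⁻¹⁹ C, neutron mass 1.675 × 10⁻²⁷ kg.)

KE = 1640 eV

p = h/λ = 6.626 × 10⁻³⁴ / 7.060 × 10⁻¹³ = 9.385 × 10⁻²² kg·m/s.
KE = p²/(2m) = (9.385 × 10⁻²²)² / (2 × 1.675 × 10⁻²⁷) = 2.629 × 10⁻¹⁶ J = 1640 eV.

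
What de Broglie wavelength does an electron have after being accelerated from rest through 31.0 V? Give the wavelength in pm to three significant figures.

KE = eV = 1.602 × 10⁻¹⁹ × 31.00 = 4.966 × 10⁻¹⁸ J.
p = √(2mKE) = √(2 × 9.109 × 10⁻³¹ × 4.966 × 10⁻¹⁸) = 3.008 × 10⁻²⁴ kg·m/s.
λ = h/p = 6.626 × 10⁻³⁴ / 3.008 × 10⁻²⁴ = 2.20 × 10⁻¹⁰ m = 220 pm.

λ = 220 pm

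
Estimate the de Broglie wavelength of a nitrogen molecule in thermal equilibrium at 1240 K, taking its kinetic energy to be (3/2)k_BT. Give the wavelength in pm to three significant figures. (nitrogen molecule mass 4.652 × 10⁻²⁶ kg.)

λ = 13.6 pm

KE = (3/2)k_BT = 1.5 × 1.381 × 10⁻²³ × 1240 = 2.569 × 10⁻²⁰ J.
p = √(2mKE) = √(2 × 4.652 × 10⁻²⁶ × 2.569 × 10⁻²⁰) = 4.889 × 10⁻²³ kg·m/s.
λ = h/p = 1.36 × 10⁻¹¹ m = 13.6 pm.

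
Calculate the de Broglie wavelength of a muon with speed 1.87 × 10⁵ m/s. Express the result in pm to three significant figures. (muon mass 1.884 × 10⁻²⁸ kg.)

λ = 18.8 pm

p = mv = 1.884 × 10⁻²⁸ × 1.87 × 10⁵ = 3.523 × 10⁻²³ kg·m/s.
λ = h/p = 6.626 × 10⁻³⁴ / 3.523 × 10⁻²³ = 1.88 × 10⁻¹¹ m = 18.8 pm.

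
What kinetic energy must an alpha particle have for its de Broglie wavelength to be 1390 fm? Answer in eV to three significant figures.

KE = 107 eV

p = h/λ = 6.626 × 10⁻³⁴ / 1.390 × 10⁻¹² = 4.767 × 10⁻²² kg·m/s.
KE = p²/(2m) = (4.767 × 10⁻²²)² / (2 × 6.645 × 10⁻²⁷) = 1.710 × 10⁻¹⁷ J = 107 eV.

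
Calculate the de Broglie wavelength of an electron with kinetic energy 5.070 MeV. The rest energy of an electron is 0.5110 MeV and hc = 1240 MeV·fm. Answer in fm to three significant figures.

Total energy E = KE + m₀c² = 5.070 + 0.5110 = 5.5810 MeV.
(pc)² = E² − (m₀c²)² = (5.5810)² − (0.5110)² = 30.89 MeV², so pc = 5.558 MeV.
λ = hc/(pc) = 1240 MeV·fm / 5.558 MeV = 223 fm.

λ = 223 fm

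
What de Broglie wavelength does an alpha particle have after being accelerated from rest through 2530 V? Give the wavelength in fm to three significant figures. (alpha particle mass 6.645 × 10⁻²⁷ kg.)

KE = 2eV = 2 × 1.602 × 10⁻¹⁹ × 2530 = 8.106 × 10⁻¹⁶ J.
p = √(2mKE) = √(2 × 6.645 × 10⁻²⁷ × 8.106 × 10⁻¹⁶) = 3.282 × 10⁻²¹ kg·m/s.
λ = h/p = 6.626 × 10⁻³⁴ / 3.282 × 10⁻²¹ = 2.02 × 10⁻¹³ m = 202 fm.

λ = 202 fm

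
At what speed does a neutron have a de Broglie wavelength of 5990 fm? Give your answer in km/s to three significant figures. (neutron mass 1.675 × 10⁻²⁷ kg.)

p = h/λ = 6.626 × 10⁻³⁴ / 5.990 × 10⁻¹² = 1.106 × 10⁻²² kg·m/s.
v = p/m = 1.106 × 10⁻²² / 1.675 × 10⁻²⁷ = 6.60 × 10⁴ m/s = 66.0 km/s.

v = 66.0 km/s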